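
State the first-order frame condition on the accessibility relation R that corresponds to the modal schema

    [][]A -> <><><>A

forall x exists w (x R^2 w & x R^3 w)

This is a Sahlqvist (Geach-type) schema ◇^0□^2A → □^0◇^3A.
First-order correspondent: forall x exists w (x R^2 w & x R^3 w).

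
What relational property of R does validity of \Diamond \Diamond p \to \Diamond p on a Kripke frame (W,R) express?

transitivity: \forall x \forall y \forall z (Rxy \wedge Ryz \to Rxz)

This is a form of the 4 axiom.
Its frame correspondent is transitivity — \forall x \forall y \forall z (Rxy \wedge Ryz \to Rxz).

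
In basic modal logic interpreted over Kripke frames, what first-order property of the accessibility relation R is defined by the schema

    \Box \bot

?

emptiness of R: \forall x \forall y \neg Rxy

□⊥ is valid iff no world has any successor (otherwise □⊥ fails at any world with one).
Conversely, any frame satisfying \forall x \forall y \neg Rxy validates the schema.
Frame condition: \forall x \forall y \neg Rxy.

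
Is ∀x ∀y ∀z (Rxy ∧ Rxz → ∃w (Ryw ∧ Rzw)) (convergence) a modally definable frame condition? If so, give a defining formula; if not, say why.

Definable; ◇□r → □◇r defines it

The condition is convergence. A defining modal formula is ◇□r → □◇r.
Suppose ◇□r→□◇r is valid. Take Rxy, Rxz and set V(r)={w : Ryw}. Then □r at y so ◇□r at x, so □◇r at x, so ◇r at z, giving w with Rzw and Ryw.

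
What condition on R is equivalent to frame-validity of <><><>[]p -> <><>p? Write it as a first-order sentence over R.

This is a Sahlqvist (Geach-type) schema ◇^3□^1p → □^0◇^2p.
First-order correspondent: forall x forall y (x R^3 y -> exists w (yRw & x R^2 w)).

forall x forall y (x R^3 y -> exists w (yRw & x R^2 w))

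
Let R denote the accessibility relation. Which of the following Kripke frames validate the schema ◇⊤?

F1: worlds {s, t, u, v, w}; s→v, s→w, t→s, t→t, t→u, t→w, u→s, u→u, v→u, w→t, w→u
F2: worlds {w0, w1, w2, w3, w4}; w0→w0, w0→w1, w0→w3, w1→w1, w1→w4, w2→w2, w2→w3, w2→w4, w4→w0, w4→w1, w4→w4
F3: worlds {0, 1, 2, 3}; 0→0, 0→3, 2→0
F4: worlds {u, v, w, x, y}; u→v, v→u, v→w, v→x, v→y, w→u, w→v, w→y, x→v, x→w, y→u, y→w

The schema corresponds to seriality: ∀x ∃y Rxy.
F1: holds.
F2: fails — world w3 has no successor.
F3: fails — world 1 has no successor.
F4: holds.

F1, F4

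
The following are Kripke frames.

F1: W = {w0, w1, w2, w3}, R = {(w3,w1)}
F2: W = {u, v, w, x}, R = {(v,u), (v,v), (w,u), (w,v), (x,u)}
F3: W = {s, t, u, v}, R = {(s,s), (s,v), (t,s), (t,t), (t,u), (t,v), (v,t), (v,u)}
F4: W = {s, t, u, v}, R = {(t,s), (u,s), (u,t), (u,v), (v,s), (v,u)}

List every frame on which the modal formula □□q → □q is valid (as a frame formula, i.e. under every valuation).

Frame correspondent (Sahlqvist): ∀x ∀y (Rxy → ∃z (Rxz ∧ Rzy)) — i.e. density.
F1: fails — Rw3w1 but no z with Rw3z and Rzw1.
F2: fails — Rxu but no z with Rxz and Rzu.
F3: condition met.
F4: fails — Ruv but no z with Ruz and Rzv.
Valid on: F3.

F3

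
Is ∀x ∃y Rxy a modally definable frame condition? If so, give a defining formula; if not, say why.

Definable; □q → ◇q defines it

Yes: it is seriality, defined by the D schema □q → ◇q.
Suppose □q→◇q is valid. At any x set V(q)=W. Then □q at x, so ◇q at x, so x has a successor.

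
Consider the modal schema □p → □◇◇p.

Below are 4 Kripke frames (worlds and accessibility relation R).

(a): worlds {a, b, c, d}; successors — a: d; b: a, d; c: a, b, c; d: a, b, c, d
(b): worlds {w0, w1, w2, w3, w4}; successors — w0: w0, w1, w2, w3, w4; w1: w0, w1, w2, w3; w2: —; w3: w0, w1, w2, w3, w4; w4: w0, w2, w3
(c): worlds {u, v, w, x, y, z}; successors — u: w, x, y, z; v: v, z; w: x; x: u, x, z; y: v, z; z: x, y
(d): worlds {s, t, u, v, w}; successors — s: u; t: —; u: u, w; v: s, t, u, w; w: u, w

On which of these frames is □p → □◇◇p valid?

(a), (c)

The schema corresponds to a generalized confluence (Geach) condition: ∀x ∀z (xRz → ∃w (xRw ∧ zR²w)).
(a): holds.
(b): fails — w0Rw2 but no w with w0Rw and w2R²w.
(c): holds.
(d): fails — vRt but no w* with vRw* and tR²w*.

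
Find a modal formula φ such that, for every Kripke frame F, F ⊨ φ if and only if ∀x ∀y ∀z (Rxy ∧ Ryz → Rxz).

This is transitivity; the standard corresponding axiom is 4: □r → □□r.
Suppose □r→□□r is valid. Take Rxy, Ryz and set V(r)={w : Rxw}. Then □r at x, so □□r at x, so □r at y, so r at z, i.e. Rxz.

□r → □□r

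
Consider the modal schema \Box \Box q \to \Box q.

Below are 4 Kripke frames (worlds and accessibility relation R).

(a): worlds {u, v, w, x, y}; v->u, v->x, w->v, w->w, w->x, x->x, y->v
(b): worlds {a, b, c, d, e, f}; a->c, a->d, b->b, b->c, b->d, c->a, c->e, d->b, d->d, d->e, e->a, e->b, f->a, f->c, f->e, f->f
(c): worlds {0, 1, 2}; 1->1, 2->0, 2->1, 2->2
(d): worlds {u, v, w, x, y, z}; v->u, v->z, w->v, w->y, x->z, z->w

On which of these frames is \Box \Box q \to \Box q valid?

(c)

Frame correspondent (Sahlqvist): \forall x \forall y (Rxy \to \exists z (Rxz \wedge Rzy)) — i.e. density.
(a): fails — Rvu but no z with Rvz and Rzu.
(b): fails — Rea but no z with Rez and Rza.
(c): ✓.
(d): fails — Rvz but no t with Rvt and Rtz.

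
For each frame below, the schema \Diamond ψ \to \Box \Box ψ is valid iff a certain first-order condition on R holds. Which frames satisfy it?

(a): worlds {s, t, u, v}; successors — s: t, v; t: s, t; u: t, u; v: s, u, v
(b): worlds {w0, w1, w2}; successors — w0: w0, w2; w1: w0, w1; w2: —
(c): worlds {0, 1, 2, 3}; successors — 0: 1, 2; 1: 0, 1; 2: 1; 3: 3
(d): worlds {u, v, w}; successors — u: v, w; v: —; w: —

(d)

The schema corresponds to a generalized confluence (Geach) condition: \forall x \forall y \forall z ((xRy \wedge x R^2 z) \to \exists w (y = w \wedge z = w)).
(a): fails — sRt, sR²s but t ≠ s.
(b): fails — w0Rw0, w0R²w2 but w0 ≠ w2.
(c): fails — 0R1, 0R²0 but 1 ≠ 0.
(d): condition met.
Valid on: (d).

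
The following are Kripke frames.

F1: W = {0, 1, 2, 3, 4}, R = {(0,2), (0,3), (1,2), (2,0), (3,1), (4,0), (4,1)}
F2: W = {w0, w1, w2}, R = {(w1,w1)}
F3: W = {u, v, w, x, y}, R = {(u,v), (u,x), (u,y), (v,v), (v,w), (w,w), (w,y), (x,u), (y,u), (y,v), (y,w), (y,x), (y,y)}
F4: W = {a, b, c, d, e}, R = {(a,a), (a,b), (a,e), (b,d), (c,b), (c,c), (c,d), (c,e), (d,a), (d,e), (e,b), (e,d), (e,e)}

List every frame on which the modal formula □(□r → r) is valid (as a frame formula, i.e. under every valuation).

F2

Frame correspondent (Sahlqvist): ∀x ∀y (Rxy → Ryy) — i.e. shift-reflexivity.
F1: fails — R31 but not R11.
F2: holds.
F3: fails — Ryx but not Rxx.
F4: fails — Reb but not Rbb.
Valid on: F2.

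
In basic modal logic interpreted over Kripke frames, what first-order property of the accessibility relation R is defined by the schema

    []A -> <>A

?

This schema is the D axiom.
It corresponds to seriality: forall x exists y Rxy.

seriality: forall x exists y Rxy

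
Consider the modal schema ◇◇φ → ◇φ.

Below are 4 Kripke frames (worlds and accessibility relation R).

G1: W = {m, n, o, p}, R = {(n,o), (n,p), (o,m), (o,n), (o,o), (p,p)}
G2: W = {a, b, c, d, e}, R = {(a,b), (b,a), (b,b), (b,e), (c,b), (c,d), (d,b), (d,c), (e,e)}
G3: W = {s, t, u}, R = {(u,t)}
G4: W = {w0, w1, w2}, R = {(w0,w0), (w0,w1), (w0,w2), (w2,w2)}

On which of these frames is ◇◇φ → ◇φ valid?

Frame correspondent (Sahlqvist): ∀x ∀y ∀z (Rxy ∧ Ryz → Rxz) — i.e. transitivity.
G1: fails — Ron and Rnp but not Rop.
G2: fails — Rcd and Rdc but not Rcc.
G3: holds.
G4: holds.
Valid on: G3, G4.

G3, G4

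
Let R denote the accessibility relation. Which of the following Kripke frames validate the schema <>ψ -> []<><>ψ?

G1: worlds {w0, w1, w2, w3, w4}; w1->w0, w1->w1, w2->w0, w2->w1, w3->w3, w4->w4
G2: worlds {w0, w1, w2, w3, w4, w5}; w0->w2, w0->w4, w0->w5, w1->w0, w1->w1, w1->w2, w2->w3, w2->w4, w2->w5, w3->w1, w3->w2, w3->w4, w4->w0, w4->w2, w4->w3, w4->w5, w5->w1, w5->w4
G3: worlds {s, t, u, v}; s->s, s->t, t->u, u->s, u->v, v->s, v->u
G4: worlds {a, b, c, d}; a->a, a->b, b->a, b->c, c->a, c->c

The schema corresponds to a generalized confluence (Geach) condition: forall x forall y forall z ((xRy & xRz) -> exists w (y = w & z R^2 w)).
G1: fails — w1Rw0, w1Rw0 but no w with w0=w and w0R²w.
G2: fails — w0Rw4, w0Rw5 but no w with w4=w and w5R²w.
G3: fails — sRt, sRt but no w with t=w and tR²w.
G4: satisfies the condition.
Valid on: G4.

G4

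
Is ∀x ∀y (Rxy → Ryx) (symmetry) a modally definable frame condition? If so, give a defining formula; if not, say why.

Yes: it is symmetry, defined by the B schema p → □◇p.

Yes — defined by p → □◇p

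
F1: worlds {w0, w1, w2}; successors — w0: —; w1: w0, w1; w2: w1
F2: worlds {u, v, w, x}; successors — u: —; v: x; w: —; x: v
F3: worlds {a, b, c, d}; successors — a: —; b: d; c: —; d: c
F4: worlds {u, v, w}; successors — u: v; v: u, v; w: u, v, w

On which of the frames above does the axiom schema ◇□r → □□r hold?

This is the axiom for a generalized confluence (Geach) condition; its first-order frame correspondent is ∀x ∀y ∀z ((xRy ∧ xR²z) → ∃w (yRw ∧ z = w)).
F1: fails — w1Rw0, w1R²w0 but no w with w0Rw and w0=w.
F2: ✓.
F3: ✓.
F4: fails — vRu, vR²u but no t with uRt and u=t.
Valid on: F2, F3.

F2, F3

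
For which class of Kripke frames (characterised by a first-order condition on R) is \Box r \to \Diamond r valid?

Seriality

This is the D axiom.
It corresponds to seriality: \forall x \exists y Rxy.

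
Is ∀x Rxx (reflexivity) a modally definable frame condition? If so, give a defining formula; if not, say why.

Definable; □p → p defines it

This is a Sahlqvist condition; the T axiom □p → p defines it.
Suppose □p→p is valid. At any x set V(p)={w : Rxw}. Then □p holds at x, so p holds at x, i.e. Rxx.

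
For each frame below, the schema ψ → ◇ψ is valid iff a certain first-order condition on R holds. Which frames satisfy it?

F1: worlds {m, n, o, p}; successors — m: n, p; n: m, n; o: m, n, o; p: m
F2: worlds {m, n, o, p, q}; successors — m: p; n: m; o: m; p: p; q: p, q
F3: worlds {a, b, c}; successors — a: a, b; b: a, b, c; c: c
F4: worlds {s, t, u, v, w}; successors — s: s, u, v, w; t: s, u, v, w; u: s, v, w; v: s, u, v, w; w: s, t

This is the axiom for reflexivity; its first-order frame correspondent is ∀x Rxx.
F1: fails — world m does not see itself.
F2: fails — world m does not see itself.
F3: ✓.
F4: fails — world t does not see itself.
Valid on: F3.

F3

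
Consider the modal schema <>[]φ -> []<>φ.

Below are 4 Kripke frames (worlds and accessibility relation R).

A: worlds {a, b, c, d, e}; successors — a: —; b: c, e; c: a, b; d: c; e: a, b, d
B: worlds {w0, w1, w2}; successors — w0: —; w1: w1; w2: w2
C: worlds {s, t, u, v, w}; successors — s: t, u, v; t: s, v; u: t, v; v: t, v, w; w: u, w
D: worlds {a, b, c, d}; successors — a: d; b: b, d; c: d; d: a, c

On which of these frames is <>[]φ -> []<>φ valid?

Frame correspondent (Sahlqvist): forall x forall y forall z (Rxy & Rxz -> exists w (Ryw & Rzw)) — i.e. convergence.
A: fails — Rcb and Rca but b and a have no common successor.
B: condition met.
C: fails — Rvw and Rvt but w and t have no common successor.
D: fails — Rbb and Rbd but b and d have no common successor.

B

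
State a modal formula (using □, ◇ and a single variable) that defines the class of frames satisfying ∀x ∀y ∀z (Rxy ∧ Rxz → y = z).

The condition is partial functionality. The CD schema ◇ψ → □ψ defines it.
Suppose ◇ψ→□ψ is valid. Take Rxy, Rxz and set V(ψ)={y}. Then ◇ψ at x, so □ψ at x, so ψ at z, i.e. z=y.

◇ψ → □ψ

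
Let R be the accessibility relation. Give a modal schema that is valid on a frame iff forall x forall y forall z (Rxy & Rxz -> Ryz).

This is the Euclidean property; the standard corresponding axiom is 5: ◇s → □◇s.
Suppose ◇s→□◇s is valid. Take Rxy, Rxz and set V(s)={y}. Then ◇s at x, so □◇s at x, so ◇s at z, so some w with Rzw has s; w=y, i.e. Rzy. By symmetry of the argument, Ryz.

◇s → □◇s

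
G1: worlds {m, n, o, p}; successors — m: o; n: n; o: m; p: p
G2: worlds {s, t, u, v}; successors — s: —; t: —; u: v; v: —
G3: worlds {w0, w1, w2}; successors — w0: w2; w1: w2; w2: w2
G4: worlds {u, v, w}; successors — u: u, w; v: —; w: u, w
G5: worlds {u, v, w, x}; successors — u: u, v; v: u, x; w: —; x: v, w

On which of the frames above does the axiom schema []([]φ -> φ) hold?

G3, G4

The schema corresponds to shift-reflexivity: forall x forall y (Rxy -> Ryy).
G1: fails — Rom but not Rmm.
G2: fails — Ruv but not Rvv.
G3: ✓.
G4: ✓.
G5: fails — Ruv but not Rvv.
Valid on: G3, G4.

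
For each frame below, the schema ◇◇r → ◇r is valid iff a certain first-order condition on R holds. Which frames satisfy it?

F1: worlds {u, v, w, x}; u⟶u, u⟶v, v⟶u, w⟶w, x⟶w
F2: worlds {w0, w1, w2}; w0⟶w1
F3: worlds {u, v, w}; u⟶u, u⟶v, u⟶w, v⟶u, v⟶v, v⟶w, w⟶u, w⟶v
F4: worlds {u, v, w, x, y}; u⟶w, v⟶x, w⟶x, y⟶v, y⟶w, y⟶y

F2

This is the axiom for transitivity; its first-order frame correspondent is ∀x ∀y ∀z (Rxy ∧ Ryz → Rxz).
F1: fails — Rvu and Ruv but not Rvv.
F2: satisfies the condition.
F3: fails — Rwu and Ruw but not Rww.
F4: fails — Ruw and Rwx but not Rux.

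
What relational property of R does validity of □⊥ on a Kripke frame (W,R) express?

□⊥ is valid iff no world has any successor (otherwise □⊥ fails at any world with one).

Emptiness of R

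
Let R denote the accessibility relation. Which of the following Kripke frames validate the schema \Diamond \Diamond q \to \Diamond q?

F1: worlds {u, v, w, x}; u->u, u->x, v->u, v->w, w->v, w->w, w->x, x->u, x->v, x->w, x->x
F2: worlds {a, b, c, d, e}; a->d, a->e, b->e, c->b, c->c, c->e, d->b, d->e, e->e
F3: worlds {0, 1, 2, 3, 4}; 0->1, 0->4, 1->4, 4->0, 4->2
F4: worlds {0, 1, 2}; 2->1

Frame correspondent (Sahlqvist): \forall x \forall y \forall z (Rxy \wedge Ryz \to Rxz) — i.e. transitivity.
F1: fails — Rwx and Rxu but not Rwu.
F2: fails — Rad and Rdb but not Rab.
F3: fails — R04 and R40 but not R00.
F4: ✓.
Valid on: F4.

F4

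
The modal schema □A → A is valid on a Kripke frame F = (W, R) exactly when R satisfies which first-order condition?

Suppose □A→A is valid. At any x set V(A)={w : Rxw}. Then □A holds at x, so A holds at x, i.e. Rxx.

reflexivity: ∀x Rxx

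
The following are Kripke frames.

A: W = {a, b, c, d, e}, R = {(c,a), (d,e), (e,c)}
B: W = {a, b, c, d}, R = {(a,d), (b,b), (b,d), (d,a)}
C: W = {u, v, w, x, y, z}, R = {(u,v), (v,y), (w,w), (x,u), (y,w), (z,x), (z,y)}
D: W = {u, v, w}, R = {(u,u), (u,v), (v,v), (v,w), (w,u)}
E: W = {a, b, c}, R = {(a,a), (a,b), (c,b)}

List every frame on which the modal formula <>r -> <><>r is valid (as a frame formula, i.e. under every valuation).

D

This is the axiom for a generalized confluence (Geach) condition; its first-order frame correspondent is forall x forall y (xRy -> exists w (y = w & x R^2 w)).
A: fails — cRa but no w with a=w and cR²w.
B: fails — aRd but no w with d=w and aR²w.
C: fails — uRv but no t with v=t and uR²t.
D: condition met.
E: fails — cRb but no w with b=w and cR²w.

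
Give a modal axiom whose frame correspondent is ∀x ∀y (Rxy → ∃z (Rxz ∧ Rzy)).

□□r → □r

The condition is density. The C4 schema □□r → □r defines it.
Suppose □□r→□r is valid. Take Rxy and set V(r)={w : xR²w}. Then □□r at x, so □r at x, so r at y, i.e. ∃z(Rxz∧Rzy).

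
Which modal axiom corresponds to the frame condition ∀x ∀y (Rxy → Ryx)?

This is symmetry; the standard corresponding axiom is B: ψ → □◇ψ.
Suppose ψ→□◇ψ is valid. Take Rxy and set V(ψ)={x}. Then ψ at x, so □◇ψ at x, so ◇ψ at y, so some z with Ryz has ψ; z=x, i.e. Ryx.

ψ → □◇ψ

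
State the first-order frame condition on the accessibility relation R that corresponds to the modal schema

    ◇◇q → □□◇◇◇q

This is a Sahlqvist (Geach-type) schema ◇^2□^0q → □^2◇^3q.
Minimal-valuation argument: fix x; take any y with xR^2y and any z with xR^2z. Set V(q) to the set of worlds R-reachable from y in exactly 0 steps. Then □^0q holds at y, so the antecedent holds at x; validity forces ◇^3q at z, giving a w with zR^3w and yR^0w.
First-order correspondent: ∀x ∀y ∀z ((xR²y ∧ xR²z) → ∃w (y = w ∧ zR³w)).

∀x ∀y ∀z ((xR²y ∧ xR²z) → ∃w (y = w ∧ zR³w))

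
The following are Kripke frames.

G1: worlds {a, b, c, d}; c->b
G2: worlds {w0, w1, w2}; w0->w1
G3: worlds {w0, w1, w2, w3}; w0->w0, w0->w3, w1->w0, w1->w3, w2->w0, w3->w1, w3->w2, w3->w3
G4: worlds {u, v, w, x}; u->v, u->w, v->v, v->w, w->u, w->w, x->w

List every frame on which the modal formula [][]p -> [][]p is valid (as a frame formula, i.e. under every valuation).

G1, G2, G3, G4

Frame correspondent (Sahlqvist): forall x forall z (x R^2 z -> exists w (x R^2 w & z = w)) — i.e. a generalized confluence (Geach) condition.
G1: holds.
G2: holds.
G3: holds.
G4: holds.
Valid on: G1, G2, G3, G4.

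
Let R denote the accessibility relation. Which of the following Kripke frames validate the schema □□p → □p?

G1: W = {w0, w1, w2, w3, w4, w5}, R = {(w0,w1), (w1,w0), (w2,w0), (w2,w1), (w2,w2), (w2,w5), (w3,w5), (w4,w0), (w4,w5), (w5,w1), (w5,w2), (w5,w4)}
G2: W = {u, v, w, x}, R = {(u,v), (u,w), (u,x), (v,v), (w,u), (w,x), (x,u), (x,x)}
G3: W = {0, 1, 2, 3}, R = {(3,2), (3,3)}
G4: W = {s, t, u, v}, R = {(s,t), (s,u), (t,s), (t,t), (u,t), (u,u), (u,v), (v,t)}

The schema corresponds to density: ∀x ∀y (Rxy → ∃z (Rxz ∧ Rzy)).
G1: fails — Rw1w0 but no z with Rw1z and Rzw0.
G2: fails — Ruw but no z with Ruz and Rzw.
G3: condition met.
G4: condition met.

G3, G4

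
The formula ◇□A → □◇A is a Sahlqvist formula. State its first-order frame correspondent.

Convergence

Suppose ◇□A→□◇A is valid. Take Rxy, Rxz and set V(A)={w : Ryw}. Then □A at y so ◇□A at x, so □◇A at x, so ◇A at z, giving w with Rzw and Ryw.
Conversely, any frame satisfying ∀x ∀y ∀z (Rxy ∧ Rxz → ∃w (Ryw ∧ Rzw)) validates the schema.
So the correspondent is convergence.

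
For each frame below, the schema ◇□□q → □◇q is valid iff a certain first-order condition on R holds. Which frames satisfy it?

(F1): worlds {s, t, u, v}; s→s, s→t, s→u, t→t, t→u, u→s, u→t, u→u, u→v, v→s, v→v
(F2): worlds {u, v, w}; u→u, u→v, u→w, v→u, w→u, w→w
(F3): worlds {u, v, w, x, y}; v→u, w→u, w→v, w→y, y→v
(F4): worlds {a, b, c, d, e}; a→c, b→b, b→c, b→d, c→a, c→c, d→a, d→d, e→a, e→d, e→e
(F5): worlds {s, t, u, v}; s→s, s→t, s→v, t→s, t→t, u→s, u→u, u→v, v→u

The schema corresponds to a generalized confluence (Geach) condition: ∀x ∀y ∀z ((xRy ∧ xRz) → ∃w (yR²w ∧ zRw)).
(F1): holds.
(F2): holds.
(F3): fails — vRu, vRu but no t with uR²t and uRt.
(F4): holds.
(F5): fails — sRt, sRv but no w with tR²w and vRw.

(F1), (F2), (F4)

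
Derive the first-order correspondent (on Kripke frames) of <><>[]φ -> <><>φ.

forall x forall y (x R^2 y -> exists w (yRw & x R^2 w))

This is a Sahlqvist (Geach-type) schema ◇^2□^1φ → □^0◇^2φ.
First-order correspondent: forall x forall y (x R^2 y -> exists w (yRw & x R^2 w)).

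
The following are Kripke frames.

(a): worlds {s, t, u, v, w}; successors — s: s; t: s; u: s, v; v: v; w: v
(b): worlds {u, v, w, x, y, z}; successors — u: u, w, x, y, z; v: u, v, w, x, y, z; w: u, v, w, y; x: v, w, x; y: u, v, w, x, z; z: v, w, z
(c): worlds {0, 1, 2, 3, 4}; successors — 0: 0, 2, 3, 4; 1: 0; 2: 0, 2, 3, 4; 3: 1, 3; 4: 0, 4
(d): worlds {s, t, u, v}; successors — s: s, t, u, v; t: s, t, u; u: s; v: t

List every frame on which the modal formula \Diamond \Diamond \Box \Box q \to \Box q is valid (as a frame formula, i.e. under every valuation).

This is the axiom for a generalized confluence (Geach) condition; its first-order frame correspondent is \forall x \forall y \forall z ((x R^2 y \wedge xRz) \to \exists w (y R^2 w \wedge z = w)).
(a): fails — uR²s, uRv but no w* with sR²w* and v=w*.
(b): ✓.
(c): fails — 0R²3, 0R2 but no w with 3R²w and 2=w.
(d): fails — sR²v, sRv but no w with vR²w and v=w.
Valid on: (b).

(b)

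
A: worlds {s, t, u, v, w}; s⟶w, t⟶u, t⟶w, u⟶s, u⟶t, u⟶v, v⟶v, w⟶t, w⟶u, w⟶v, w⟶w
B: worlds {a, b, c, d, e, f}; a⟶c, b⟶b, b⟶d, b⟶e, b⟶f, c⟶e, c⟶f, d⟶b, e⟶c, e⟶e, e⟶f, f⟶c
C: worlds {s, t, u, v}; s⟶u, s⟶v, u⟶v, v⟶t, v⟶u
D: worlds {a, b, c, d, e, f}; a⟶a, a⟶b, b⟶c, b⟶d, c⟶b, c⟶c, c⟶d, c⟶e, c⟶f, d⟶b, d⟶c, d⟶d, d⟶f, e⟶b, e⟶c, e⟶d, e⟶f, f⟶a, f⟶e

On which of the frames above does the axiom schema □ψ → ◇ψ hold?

A, B, D

Frame correspondent (Sahlqvist): ∀x ∃y Rxy — i.e. seriality.
A: ✓.
B: ✓.
C: fails — world t has no successor.
D: ✓.
Valid on: A, B, D.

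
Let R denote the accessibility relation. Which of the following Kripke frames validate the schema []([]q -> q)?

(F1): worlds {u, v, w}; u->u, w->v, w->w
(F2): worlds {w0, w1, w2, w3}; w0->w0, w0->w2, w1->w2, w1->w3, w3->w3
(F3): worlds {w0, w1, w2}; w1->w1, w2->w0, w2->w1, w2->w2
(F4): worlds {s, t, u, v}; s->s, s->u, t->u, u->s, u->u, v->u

The schema corresponds to shift-reflexivity: forall x forall y (Rxy -> Ryy).
(F1): fails — Rwv but not Rvv.
(F2): fails — Rw1w2 but not Rw2w2.
(F3): fails — Rw2w0 but not Rw0w0.
(F4): satisfies the condition.
Valid on: (F4).

(F4)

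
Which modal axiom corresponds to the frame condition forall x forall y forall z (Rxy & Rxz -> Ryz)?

◇s → □◇s

A defining formula is ◇s → □◇s (the 5 axiom).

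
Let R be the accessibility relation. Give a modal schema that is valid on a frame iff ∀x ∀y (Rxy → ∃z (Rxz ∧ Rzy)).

□□r → □r

The condition is density. The C4 schema □□r → □r defines it.
Suppose □□r→□r is valid. Take Rxy and set V(r)={w : xR²w}. Then □□r at x, so □r at x, so r at y, i.e. ∃z(Rxz∧Rzy).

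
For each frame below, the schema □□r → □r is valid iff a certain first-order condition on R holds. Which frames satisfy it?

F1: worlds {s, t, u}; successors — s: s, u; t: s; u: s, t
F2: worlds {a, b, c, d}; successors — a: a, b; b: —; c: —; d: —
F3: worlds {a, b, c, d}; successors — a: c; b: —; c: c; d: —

F2, F3

Frame correspondent (Sahlqvist): ∀x ∀y (Rxy → ∃z (Rxz ∧ Rzy)) — i.e. density.
F1: fails — Rut but no z with Ruz and Rzt.
F2: condition met.
F3: condition met.
Valid on: F2, F3.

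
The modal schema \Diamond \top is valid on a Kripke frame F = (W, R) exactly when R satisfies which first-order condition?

◇⊤ holds at w iff w has a successor, so frame-validity of ◇⊤ is exactly seriality. Equivalently via □p → ◇p:
Suppose □p→◇p is valid. At any x set V(p)=W. Then □p at x, so ◇p at x, so x has a successor.

Seriality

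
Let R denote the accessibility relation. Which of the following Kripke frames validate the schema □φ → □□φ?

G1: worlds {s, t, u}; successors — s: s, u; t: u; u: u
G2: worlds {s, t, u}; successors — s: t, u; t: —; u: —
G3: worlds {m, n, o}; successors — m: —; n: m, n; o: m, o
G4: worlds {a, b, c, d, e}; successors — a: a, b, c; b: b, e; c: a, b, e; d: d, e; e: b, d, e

This is the axiom for transitivity; its first-order frame correspondent is ∀x ∀y ∀z (Rxy ∧ Ryz → Rxz).
G1: holds.
G2: holds.
G3: holds.
G4: fails — Rde and Reb but not Rdb.
Valid on: G1, G2, G3.

G1, G2, G3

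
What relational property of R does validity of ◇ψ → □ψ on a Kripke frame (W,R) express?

Partial functionality

Suppose ◇ψ→□ψ is valid. Take Rxy, Rxz and set V(ψ)={y}. Then ◇ψ at x, so □ψ at x, so ψ at z, i.e. z=y.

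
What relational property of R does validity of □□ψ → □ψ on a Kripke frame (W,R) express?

Suppose □□ψ→□ψ is valid. Take Rxy and set V(ψ)={w : xR²w}. Then □□ψ at x, so □ψ at x, so ψ at y, i.e. ∃z(Rxz∧Rzy).

Density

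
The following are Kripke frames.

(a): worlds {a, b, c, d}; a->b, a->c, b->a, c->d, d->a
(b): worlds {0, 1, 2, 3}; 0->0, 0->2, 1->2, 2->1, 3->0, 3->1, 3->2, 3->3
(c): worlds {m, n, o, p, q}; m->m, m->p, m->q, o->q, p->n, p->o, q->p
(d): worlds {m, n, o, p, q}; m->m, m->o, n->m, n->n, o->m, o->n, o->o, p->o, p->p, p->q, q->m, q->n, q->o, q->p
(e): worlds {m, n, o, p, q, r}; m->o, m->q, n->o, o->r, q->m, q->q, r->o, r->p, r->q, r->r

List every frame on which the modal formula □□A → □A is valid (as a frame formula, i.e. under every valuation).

This is the axiom for density; its first-order frame correspondent is ∀x ∀y (Rxy → ∃z (Rxz ∧ Rzy)).
(a): fails — Rcd but no z with Rcz and Rzd.
(b): fails — R12 but no z with R1z and Rz2.
(c): fails — Rpn but no z with Rpz and Rzn.
(d): holds.
(e): fails — Rno but no z with Rnz and Rzo.

(d)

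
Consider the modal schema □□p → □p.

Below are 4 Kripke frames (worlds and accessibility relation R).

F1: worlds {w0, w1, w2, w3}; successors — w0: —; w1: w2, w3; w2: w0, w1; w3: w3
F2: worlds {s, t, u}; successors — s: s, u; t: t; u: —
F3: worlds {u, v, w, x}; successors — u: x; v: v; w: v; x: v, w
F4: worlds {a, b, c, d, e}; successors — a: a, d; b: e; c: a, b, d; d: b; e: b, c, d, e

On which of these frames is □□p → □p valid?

F2

The schema corresponds to density: ∀x ∀y (Rxy → ∃z (Rxz ∧ Rzy)).
F1: fails — Rw1w2 but no z with Rw1z and Rzw2.
F2: satisfies the condition.
F3: fails — Rxw but no z with Rxz and Rzw.
F4: fails — Rdb but no z with Rdz and Rzb.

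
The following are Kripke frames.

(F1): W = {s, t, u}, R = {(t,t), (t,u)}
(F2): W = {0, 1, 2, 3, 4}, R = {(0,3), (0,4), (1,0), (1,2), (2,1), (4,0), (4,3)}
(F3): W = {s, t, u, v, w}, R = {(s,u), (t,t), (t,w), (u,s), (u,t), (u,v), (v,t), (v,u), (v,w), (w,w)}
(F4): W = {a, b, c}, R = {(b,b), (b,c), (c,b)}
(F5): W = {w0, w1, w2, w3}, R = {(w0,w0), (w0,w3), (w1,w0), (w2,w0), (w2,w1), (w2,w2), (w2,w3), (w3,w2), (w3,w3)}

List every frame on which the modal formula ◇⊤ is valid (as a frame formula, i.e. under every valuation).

This is the axiom for seriality; its first-order frame correspondent is ∀x ∃y Rxy.
(F1): fails — world s has no successor.
(F2): fails — world 3 has no successor.
(F3): condition met.
(F4): fails — world a has no successor.
(F5): condition met.

(F3), (F5)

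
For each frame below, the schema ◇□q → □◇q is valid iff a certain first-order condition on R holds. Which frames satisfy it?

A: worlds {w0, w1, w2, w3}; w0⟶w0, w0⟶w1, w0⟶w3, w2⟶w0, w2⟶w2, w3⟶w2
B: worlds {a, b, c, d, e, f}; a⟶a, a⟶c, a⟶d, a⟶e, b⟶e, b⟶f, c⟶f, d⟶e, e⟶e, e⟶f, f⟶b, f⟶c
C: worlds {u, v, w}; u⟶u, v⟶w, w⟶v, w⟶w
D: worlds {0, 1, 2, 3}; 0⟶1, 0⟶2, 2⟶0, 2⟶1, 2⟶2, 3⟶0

C

This is the axiom for convergence; its first-order frame correspondent is ∀x ∀y ∀z (Rxy ∧ Rxz → ∃w (Ryw ∧ Rzw)).
A: fails — Rw0w1 and Rw0w1 but w1 and w1 have no common successor.
B: fails — Raa and Rac but a and c have no common successor.
C: satisfies the condition.
D: fails — R02 and R01 but 2 and 1 have no common successor.
Valid on: C.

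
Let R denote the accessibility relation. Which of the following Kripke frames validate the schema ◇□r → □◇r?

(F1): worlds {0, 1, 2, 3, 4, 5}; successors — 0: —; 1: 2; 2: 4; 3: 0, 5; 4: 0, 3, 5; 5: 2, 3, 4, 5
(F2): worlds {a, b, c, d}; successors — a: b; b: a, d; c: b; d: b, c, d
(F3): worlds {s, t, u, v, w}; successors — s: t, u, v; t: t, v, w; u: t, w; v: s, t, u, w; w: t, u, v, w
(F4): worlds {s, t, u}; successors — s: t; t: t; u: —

(F3), (F4)

This is the axiom for convergence; its first-order frame correspondent is ∀x ∀y ∀z (Rxy ∧ Rxz → ∃w (Ryw ∧ Rzw)).
(F1): fails — R35 and R30 but 5 and 0 have no common successor.
(F2): fails — Rdc and Rdb but c and b have no common successor.
(F3): ✓.
(F4): ✓.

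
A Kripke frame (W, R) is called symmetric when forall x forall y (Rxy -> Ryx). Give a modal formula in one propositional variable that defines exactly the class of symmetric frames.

A defining formula is s → □◇s (the B axiom).
Suppose s→□◇s is valid. Take Rxy and set V(s)={x}. Then s at x, so □◇s at x, so ◇s at y, so some z with Ryz has s; z=x, i.e. Ryx.

s → □◇s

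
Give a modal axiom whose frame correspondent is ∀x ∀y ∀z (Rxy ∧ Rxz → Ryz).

This is the Euclidean property; the standard corresponding axiom is 5: ◇r → □◇r.

◇r → □◇r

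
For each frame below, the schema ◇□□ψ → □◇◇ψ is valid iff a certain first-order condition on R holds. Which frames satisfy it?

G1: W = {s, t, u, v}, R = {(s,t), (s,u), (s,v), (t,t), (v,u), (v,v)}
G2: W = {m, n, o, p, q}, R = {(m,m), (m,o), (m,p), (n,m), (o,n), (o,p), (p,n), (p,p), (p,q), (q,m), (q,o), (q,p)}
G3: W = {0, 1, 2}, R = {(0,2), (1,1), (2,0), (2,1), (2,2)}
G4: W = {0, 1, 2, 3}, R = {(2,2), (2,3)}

G2, G3

The schema corresponds to a generalized confluence (Geach) condition: ∀x ∀y ∀z ((xRy ∧ xRz) → ∃w (yR²w ∧ zR²w)).
G1: fails — sRt, sRu but no w with tR²w and uR²w.
G2: satisfies the condition.
G3: satisfies the condition.
G4: fails — 2R2, 2R3 but no w with 2R²w and 3R²w.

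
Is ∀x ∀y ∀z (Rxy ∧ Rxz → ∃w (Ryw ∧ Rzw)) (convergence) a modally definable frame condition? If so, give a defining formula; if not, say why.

Yes: it is convergence, defined by the .2 schema ◇□q → □◇q.

Yes — defined by ◇□q → □◇q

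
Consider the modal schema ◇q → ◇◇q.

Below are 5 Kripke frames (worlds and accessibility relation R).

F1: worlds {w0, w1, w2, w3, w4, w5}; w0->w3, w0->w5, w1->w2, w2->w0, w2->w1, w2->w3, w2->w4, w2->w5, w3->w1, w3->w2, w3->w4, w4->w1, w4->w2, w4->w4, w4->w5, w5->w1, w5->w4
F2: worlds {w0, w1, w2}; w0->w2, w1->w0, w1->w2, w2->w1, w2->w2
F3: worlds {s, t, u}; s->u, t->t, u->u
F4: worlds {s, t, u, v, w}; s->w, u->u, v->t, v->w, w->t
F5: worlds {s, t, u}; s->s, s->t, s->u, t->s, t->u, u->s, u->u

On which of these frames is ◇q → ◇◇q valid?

Frame correspondent (Sahlqvist): ∀x ∀y (xRy → ∃w (y = w ∧ xR²w)) — i.e. a generalized confluence (Geach) condition.
F1: fails — w0Rw3 but no w with w3=w and w0R²w.
F2: fails — w1Rw0 but no w with w0=w and w1R²w.
F3: condition met.
F4: fails — sRw but no w* with w=w* and sR²w*.
F5: condition met.

F3, F5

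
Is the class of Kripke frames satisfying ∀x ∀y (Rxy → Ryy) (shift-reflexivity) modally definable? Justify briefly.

Yes — defined by □(□r → r)

This is a Sahlqvist condition; the T□ axiom □(□r → r) defines it.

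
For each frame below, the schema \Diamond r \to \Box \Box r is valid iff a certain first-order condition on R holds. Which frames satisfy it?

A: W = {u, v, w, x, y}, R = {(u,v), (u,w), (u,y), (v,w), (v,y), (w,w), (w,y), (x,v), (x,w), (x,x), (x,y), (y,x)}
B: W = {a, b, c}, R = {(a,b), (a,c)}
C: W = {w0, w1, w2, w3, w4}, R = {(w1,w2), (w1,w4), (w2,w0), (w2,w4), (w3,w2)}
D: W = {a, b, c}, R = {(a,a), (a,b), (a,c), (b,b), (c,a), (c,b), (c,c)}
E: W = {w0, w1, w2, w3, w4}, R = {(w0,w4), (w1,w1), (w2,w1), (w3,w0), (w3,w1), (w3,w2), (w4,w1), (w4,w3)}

Frame correspondent (Sahlqvist): \forall x \forall y \forall z ((xRy \wedge x R^2 z) \to \exists w (y = w \wedge z = w)) — i.e. a generalized confluence (Geach) condition.
A: fails — uRv, uR²w but v ≠ w.
B: condition met.
C: fails — w1Rw2, w1R²w0 but w2 ≠ w0.
D: fails — aRa, aR²b but a ≠ b.
E: fails — w0Rw4, w0R²w1 but w4 ≠ w1.
Valid on: B.

B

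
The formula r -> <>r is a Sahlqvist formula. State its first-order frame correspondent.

reflexivity

This schema is equivalent to the T axiom □r → r.
Its frame correspondent is reflexivity — forall x Rxx.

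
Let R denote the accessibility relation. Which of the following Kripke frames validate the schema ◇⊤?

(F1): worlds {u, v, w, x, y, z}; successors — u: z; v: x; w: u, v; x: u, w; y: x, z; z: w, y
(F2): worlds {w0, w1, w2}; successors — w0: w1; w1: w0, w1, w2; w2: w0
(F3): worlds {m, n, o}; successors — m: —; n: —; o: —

(F1), (F2)

The schema corresponds to seriality: ∀x ∃y Rxy.
(F1): ✓.
(F2): ✓.
(F3): fails — world m has no successor.
Valid on: (F1), (F2).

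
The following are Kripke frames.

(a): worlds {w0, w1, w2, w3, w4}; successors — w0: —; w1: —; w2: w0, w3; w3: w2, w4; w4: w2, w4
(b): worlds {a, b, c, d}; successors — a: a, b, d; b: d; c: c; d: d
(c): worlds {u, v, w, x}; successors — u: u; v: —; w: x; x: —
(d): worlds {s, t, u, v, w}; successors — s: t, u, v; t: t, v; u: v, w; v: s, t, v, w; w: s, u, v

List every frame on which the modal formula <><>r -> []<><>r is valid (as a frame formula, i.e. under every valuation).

(c)

Frame correspondent (Sahlqvist): forall x forall y forall z ((x R^2 y & xRz) -> exists w (y = w & z R^2 w)) — i.e. a generalized confluence (Geach) condition.
(a): fails — w2R²w2, w2Rw0 but no w with w2=w and w0R²w.
(b): fails — aR²a, aRb but no w with a=w and bR²w.
(c): condition met.
(d): fails — vR²u, vRs but no w* with u=w* and sR²w*.
Valid on: (c).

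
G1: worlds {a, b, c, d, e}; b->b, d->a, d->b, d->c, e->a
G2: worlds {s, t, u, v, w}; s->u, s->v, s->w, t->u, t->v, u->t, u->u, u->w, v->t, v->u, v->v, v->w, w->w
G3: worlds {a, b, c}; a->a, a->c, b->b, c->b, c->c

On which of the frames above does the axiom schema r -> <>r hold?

Frame correspondent (Sahlqvist): forall x exists w (x = w & xRw) — i.e. a generalized confluence (Geach) condition.
G1: fails — at a but no w with a=w and aRw.
G2: fails — at s but no w* with s=w* and sRw*.
G3: satisfies the condition.
Valid on: G3.

G3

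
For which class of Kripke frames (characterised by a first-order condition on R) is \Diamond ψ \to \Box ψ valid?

partial functionality

Suppose ◇ψ→□ψ is valid. Take Rxy, Rxz and set V(ψ)={y}. Then ◇ψ at x, so □ψ at x, so ψ at z, i.e. z=y.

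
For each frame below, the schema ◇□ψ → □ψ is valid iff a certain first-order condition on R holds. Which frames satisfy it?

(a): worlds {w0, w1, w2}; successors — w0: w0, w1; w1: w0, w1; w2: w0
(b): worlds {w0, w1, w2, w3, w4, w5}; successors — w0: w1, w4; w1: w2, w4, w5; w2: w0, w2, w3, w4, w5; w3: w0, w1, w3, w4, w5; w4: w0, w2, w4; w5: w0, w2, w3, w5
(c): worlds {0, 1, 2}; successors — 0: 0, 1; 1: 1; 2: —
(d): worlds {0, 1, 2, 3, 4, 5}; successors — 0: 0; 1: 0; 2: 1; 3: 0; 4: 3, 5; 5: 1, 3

(a)

Frame correspondent (Sahlqvist): ∀x ∀y ∀z (Rxy ∧ Rxz → Ryz) — i.e. the Euclidean property.
(a): holds.
(b): fails — Rw0w1 and Rw0w1 but not Rw1w1.
(c): fails — R01 and R00 but not R10.
(d): fails — R21 and R21 but not R11.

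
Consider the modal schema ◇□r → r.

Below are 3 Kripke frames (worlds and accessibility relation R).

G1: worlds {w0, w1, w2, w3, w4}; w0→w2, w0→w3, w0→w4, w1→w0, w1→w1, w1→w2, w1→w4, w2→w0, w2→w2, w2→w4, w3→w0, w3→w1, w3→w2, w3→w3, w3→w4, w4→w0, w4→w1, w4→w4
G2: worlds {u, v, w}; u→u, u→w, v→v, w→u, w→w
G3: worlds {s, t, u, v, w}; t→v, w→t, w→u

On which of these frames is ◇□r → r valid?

This is the axiom for symmetry; its first-order frame correspondent is ∀x ∀y (Rxy → Ryx).
G1: fails — Rw1w0 but not Rw0w1.
G2: condition met.
G3: fails — Rwu but not Ruw.
Valid on: G2.

G2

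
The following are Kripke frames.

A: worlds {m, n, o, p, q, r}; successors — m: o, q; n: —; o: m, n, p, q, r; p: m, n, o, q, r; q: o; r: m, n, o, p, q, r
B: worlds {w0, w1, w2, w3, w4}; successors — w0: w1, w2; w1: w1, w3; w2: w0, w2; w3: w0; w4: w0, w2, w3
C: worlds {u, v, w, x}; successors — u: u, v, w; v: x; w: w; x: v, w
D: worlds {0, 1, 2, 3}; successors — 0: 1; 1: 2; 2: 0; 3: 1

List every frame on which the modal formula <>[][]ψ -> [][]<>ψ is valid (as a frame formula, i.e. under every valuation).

This is the axiom for a generalized confluence (Geach) condition; its first-order frame correspondent is forall x forall y forall z ((xRy & x R^2 z) -> exists w (y R^2 w & zRw)).
A: fails — mRo, mR²n but no w with oR²w and nRw.
B: fails — w1Rw3, w1R²w3 but no w with w3R²w and w3Rw.
C: fails — uRv, uR²v but no t with vR²t and vRt.
D: ✓.
Valid on: D.

D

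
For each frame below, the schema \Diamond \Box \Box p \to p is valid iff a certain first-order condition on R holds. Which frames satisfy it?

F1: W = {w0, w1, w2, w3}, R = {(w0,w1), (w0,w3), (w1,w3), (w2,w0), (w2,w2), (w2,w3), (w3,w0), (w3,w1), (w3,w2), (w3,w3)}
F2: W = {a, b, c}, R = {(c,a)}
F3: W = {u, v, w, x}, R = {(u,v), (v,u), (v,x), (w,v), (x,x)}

F1

This is the axiom for a generalized confluence (Geach) condition; its first-order frame correspondent is \forall x \forall y (xRy \to \exists w (y R^2 w \wedge x = w)).
F1: holds.
F2: fails — cRa but no w with aR²w and c=w.
F3: fails — uRv but no t with vR²t and u=t.
Valid on: F1.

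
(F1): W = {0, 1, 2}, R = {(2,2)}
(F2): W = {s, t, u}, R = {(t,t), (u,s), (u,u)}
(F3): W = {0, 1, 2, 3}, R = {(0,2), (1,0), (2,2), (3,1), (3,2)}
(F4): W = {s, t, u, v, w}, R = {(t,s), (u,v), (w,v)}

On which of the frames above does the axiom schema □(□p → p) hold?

(F1)

This is the axiom for shift-reflexivity; its first-order frame correspondent is ∀x ∀y (Rxy → Ryy).
(F1): condition met.
(F2): fails — Rus but not Rss.
(F3): fails — R10 but not R00.
(F4): fails — Ruv but not Rvv.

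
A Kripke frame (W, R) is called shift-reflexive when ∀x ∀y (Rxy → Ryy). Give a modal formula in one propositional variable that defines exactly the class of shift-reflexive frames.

□(□r → r)

This is shift-reflexivity; the standard corresponding axiom is T□: □(□r → r).
Suppose □(□r→r) is valid. Take Rxy and set V(r)={w : Ryw}. Then at y, □r holds; since □(□r→r) at x, □r→r at y, so r at y, i.e. Ryy.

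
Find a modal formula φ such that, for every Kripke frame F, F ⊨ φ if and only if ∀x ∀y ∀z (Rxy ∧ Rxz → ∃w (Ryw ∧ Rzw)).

A defining formula is ◇□s → □◇s (the .2 axiom).
Suppose ◇□s→□◇s is valid. Take Rxy, Rxz and set V(s)={w : Ryw}. Then □s at y so ◇□s at x, so □◇s at x, so ◇s at z, giving w with Rzw and Ryw.

◇□s → □◇s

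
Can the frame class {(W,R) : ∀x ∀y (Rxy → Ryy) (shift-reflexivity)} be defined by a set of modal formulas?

This is a Sahlqvist condition; the T□ axiom □(□q → q) defines it.

Yes, by □(□q → q)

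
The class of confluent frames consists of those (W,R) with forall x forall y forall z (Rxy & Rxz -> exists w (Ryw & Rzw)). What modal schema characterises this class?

◇□ψ → □◇ψ

The condition is convergence. The .2 schema ◇□ψ → □◇ψ defines it.
Suppose ◇□ψ→□◇ψ is valid. Take Rxy, Rxz and set V(ψ)={w : Ryw}. Then □ψ at y so ◇□ψ at x, so □◇ψ at x, so ◇ψ at z, giving w with Rzw and Ryw.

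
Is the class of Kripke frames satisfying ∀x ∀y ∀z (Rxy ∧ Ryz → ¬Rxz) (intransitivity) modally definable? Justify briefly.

Not modally definable

Any modally definable frame class is closed under surjective bounded morphisms.
The 5-cycle (worlds a,b,c,d,e with a→b→c→d→e→a) is intransitive. Mapping every world to a single reflexive point • is a surjective bounded morphism; the reflexive point is not intransitive (R••∧R•• but R••).
So no modal formula (or set of formulas) defines exactly the intransitive frames.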